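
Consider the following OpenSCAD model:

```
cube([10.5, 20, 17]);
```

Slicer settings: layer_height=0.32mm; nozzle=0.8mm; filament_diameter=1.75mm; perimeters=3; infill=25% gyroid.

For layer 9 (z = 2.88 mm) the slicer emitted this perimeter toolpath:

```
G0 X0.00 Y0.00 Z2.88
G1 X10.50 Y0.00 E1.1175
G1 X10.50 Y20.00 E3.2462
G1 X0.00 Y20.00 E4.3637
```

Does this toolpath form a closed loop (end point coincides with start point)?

no

Start point (G0): (0.00, 0.00). End point (last G1): the path does not return to the start — open.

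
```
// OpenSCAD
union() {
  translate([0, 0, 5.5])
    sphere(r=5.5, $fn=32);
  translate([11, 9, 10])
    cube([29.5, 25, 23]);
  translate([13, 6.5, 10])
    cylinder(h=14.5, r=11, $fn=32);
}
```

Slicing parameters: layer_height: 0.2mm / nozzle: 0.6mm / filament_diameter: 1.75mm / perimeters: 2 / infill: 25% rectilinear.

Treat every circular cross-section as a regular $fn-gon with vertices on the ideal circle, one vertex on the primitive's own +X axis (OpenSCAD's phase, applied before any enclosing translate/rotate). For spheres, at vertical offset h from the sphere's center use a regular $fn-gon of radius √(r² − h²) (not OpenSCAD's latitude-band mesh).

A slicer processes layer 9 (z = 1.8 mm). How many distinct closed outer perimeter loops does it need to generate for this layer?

1

At z = 1.8 mm: the r=5.5 sphere slices to a regular 32-gon of circumradius 4.069 (√(r²−h²) with h=3.7 from center); the cube at (11, 9) is not intersected at this z (z outside [10, 33]); the cylinder at (13, 6.5) is not intersected at this z (z outside [10, 24.5]); Combining (union): only the r=5.5 sphere is present, so the union is just that shape — 1 connected region. The result has 1 disconnected region.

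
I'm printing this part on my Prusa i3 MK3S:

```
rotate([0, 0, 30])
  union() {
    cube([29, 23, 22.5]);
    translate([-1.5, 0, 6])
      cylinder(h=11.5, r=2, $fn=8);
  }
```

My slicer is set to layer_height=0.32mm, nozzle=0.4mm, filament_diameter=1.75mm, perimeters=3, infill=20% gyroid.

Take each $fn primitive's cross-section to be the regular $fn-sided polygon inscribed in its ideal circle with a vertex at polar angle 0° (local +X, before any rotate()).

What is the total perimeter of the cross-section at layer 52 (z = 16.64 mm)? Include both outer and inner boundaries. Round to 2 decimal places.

At z = 16.64 mm: the cube (footprint 29×23) is included at this height (perimeter 104.00 mm); the r=2 cylinder at (-1.5, 0) contributes a regular 8-gon of circumradius 2 (perimeter = 2·8·2.000·sin(180°/8) = 12.25 mm); Merging all regions: the regions partially overlap (shared area 0.30 mm²), so the edge portions inside another operand are dropped and the merged outline is re-measured after clipping — boundary = 113.23 mm; (rotated 30° about Z; rotation is an isometry so areas/perimeters/island counts are preserved). Overall, the cross-section is a single solid region. Total boundary length (outer) = 113.23 mm.

113.23 mm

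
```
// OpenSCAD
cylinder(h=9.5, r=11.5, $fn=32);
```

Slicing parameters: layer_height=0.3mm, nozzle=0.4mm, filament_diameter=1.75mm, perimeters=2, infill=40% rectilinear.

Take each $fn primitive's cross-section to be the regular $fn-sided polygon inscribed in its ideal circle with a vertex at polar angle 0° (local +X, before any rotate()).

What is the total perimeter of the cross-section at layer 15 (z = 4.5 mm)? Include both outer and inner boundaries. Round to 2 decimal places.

At z = 4.5 mm: the cylinder: section is a regular 32-gon, circumradius r=11.5 (perimeter = 2·32·11.500·sin(180°/32) = 72.14 mm). Overall, the cross-section is a single solid region. Total boundary length (outer) = 72.14 mm.

72.14 mm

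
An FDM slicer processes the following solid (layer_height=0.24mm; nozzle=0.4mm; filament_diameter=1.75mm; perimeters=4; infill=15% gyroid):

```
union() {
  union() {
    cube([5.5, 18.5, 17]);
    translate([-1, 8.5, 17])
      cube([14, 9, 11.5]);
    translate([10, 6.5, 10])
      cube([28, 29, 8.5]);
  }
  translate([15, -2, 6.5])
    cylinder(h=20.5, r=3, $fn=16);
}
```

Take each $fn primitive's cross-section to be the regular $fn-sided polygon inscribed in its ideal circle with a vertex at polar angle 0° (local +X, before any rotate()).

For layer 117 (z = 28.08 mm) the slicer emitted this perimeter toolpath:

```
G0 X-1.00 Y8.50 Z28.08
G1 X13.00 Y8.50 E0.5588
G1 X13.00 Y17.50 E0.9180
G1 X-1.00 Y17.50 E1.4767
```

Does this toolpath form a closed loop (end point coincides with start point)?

no

Start point (G0): (-1.00, 8.50). End point (last G1): the path does not return to the start — open.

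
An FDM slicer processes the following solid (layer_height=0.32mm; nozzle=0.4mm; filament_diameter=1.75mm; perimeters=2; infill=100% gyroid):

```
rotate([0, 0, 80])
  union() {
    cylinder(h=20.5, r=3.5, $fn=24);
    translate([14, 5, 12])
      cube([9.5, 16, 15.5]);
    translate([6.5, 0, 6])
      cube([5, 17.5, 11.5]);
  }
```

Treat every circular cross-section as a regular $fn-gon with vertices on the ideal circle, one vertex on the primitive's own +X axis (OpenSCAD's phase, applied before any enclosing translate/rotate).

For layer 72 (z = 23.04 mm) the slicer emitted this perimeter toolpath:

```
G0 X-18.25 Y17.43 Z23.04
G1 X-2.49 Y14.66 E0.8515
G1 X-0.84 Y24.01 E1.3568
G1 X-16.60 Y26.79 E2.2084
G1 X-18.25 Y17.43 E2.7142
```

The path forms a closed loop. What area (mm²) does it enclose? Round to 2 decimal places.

152.01 mm²

Apply the shoelace formula to the sequence of (X, Y) vertices; enclosed area = 152.01 mm².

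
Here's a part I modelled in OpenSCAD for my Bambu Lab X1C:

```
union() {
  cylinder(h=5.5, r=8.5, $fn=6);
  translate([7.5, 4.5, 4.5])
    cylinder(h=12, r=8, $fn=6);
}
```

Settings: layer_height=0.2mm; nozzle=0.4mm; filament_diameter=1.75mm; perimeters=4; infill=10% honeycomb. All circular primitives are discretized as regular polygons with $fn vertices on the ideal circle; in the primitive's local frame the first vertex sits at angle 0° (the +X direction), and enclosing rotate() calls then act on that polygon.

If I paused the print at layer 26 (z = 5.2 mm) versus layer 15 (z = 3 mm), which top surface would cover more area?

layer 26 (z = 5.2 mm)

Layer 26 (z = 5.2): the r=8.5 cylinder gives a regular 6-gon of circumradius 8.5 (constant along its height) (area = (6/2)·8.500²·sin(360°/6) = 187.71 mm²); the r=8 cylinder at (7.5, 4.5) gives a regular 6-gon of circumradius 8 (constant along its height) (area = (6/2)·8.000²·sin(360°/6) = 166.28 mm²); Merging all regions: the regions partially overlap — summed areas 353.99 mm² minus the doubly-counted overlap 54.54 mm² gives 299.45 mm² — area = 299.45 mm². So its area = 299.45 mm². Layer 15 (z = 3): the cylinder: section is a regular 6-gon, circumradius r=8.5 (area = (6/2)·8.500²·sin(360°/6) = 187.71 mm²); the cylinder at (7.5, 4.5) is absent (z outside [4.5, 16.5]); Taking the union: only the r=8.5 cylinder is present, so the union is just that shape — area = 187.71 mm². So its area = 187.71 mm². Layer 26 is larger (299.45 vs 187.71 mm²).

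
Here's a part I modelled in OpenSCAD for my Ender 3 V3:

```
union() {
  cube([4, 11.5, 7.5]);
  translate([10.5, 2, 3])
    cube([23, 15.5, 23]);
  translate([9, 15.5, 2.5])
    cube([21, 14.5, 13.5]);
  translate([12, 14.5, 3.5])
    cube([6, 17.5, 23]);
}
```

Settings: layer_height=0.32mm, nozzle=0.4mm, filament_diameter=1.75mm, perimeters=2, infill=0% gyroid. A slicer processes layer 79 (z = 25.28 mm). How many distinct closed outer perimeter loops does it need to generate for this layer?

1

At z = 25.28 mm: the cube is not intersected at this z (z outside [0, 7.5]); the 23×15.5 cube at (10.5, 2) contributes its full rectangle; the cube at (9, 15.5) is not intersected at this z (z outside [2.5, 16]); the 6×17.5 cube at (12, 14.5) contributes its full rectangle; Taking the union: the regions partially overlap (shared area 18.00 mm²), so overlapping operands fuse into one piece — 1 connected region. The result has 1 disconnected region.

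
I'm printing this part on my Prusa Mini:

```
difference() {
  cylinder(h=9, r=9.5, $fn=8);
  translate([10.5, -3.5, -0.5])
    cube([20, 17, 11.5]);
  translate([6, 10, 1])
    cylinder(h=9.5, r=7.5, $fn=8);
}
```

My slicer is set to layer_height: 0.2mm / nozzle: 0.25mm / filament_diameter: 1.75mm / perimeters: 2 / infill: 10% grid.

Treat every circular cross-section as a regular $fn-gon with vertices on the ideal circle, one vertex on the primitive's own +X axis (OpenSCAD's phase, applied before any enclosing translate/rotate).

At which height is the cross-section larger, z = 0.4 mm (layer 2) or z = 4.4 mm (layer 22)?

Layer 2 (z = 0.4): the cylinder: section is a regular 8-gon, circumradius r=9.5 (area = (8/2)·9.500²·sin(360°/8) = 255.27 mm²); the 20×17 cube at (10.5, -3.5) contributes its full rectangle (area 340.00 mm²); the cylinder at (6, 10) is absent (z outside [1, 10.5]); Taking the first minus the rest: starting from the r=9.5 cylinder (255.27 mm²), the 20×17 cube at (10.5, -3.5) misses the remaining region (no effect) — area = 255.27 mm². So its area = 255.27 mm². Layer 22 (z = 4.4): the r=9.5 cylinder gives a regular 8-gon of circumradius 9.5 (constant along its height) (area = (8/2)·9.500²·sin(360°/8) = 255.27 mm²); the cube at (10.5, -3.5) is present — its section is the full 20×17 rectangle (area 340.00 mm²); the r=7.5 cylinder at (6, 10) gives a regular 8-gon of circumradius 7.5 (constant along its height) (area = (8/2)·7.500²·sin(360°/8) = 159.10 mm²); After the difference (first − rest): starting from the r=9.5 cylinder (255.27 mm²), the 20×17 cube at (10.5, -3.5) misses the remaining region (no effect); the r=7.5 cylinder at (6, 10) partially overlaps it — only the 34.07 mm² overlap (of its 159.10 mm²) is removed, clipping the outline — area = 221.20 mm². So its area = 221.20 mm². Layer 2 is larger (255.27 vs 221.20 mm²).

layer 2 (z = 0.4 mm)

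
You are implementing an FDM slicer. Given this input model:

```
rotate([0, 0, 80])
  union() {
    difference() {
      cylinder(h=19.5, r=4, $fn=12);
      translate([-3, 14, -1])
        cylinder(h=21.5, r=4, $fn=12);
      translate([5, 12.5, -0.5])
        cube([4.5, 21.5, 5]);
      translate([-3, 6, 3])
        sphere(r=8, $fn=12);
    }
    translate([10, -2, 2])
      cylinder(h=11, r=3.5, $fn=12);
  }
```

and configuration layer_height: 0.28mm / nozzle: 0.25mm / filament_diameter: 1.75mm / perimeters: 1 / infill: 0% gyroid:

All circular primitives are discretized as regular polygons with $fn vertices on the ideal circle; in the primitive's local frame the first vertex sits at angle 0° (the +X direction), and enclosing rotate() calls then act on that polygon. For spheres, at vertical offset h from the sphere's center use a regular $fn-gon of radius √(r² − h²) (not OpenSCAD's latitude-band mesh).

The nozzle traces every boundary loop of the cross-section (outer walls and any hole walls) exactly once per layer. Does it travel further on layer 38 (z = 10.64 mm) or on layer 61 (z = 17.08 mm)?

Layer 38 (z = 10.64): the cylinder: section is a regular 12-gon, circumradius r=4 (perimeter = 2·12·4.000·sin(180°/12) = 24.85 mm); the r=4 cylinder at (-3, 14) gives a regular 12-gon of circumradius 4 (constant along its height) (perimeter = 2·12·4.000·sin(180°/12) = 24.85 mm); the cube at (5, 12.5) does not reach this height (z outside [-0.5, 4.5]); the r=8 sphere at (-3, 6) contributes a regular 12-gon of circumradius √(8²−7.64²) = 2.373 (perimeter = 2·12·2.373·sin(180°/12) = 14.74 mm); Taking the first minus the rest: starting from the r=4 cylinder, the r=4 cylinder at (-3, 14) misses the remaining region (no effect); the r=8 sphere at (-3, 6) misses the remaining region (no effect) — boundary = 24.85 mm; the cylinder at (10, -2): section is a regular 12-gon, circumradius r=3.5 (perimeter = 2·12·3.500·sin(180°/12) = 21.74 mm); Combining (union): the 2 present regions are separate (no shared area or edge), so areas and boundary lengths simply add and each stays a separate island — boundary = 46.59 mm; (whole slice rotated 80° about Z — lengths, areas and connectivity unchanged). So its perimeter = 46.59 mm. Layer 61 (z = 17.08): the cylinder: section is a regular 12-gon, circumradius r=4 (perimeter = 2·12·4.000·sin(180°/12) = 24.85 mm); the r=4 cylinder at (-3, 14) gives a regular 12-gon of circumradius 4 (constant along its height) (perimeter = 2·12·4.000·sin(180°/12) = 24.85 mm); the cube at (5, 12.5) does not reach this height (z outside [-0.5, 4.5]); the sphere at (-3, 6) is not intersected at this z (|z−center|=14.080 > r=8); After the difference (first − rest): starting from the r=4 cylinder, the r=4 cylinder at (-3, 14) misses the remaining region (no effect) — boundary = 24.85 mm; the cylinder at (10, -2) is not intersected at this z (z outside [2, 13]); Merging all regions: only the result so far is present, so the union is just that shape — boundary = 24.85 mm; (whole slice rotated 80° about Z — lengths, areas and connectivity unchanged). So its perimeter = 24.85 mm. Layer 38 is larger (46.59 vs 24.85 mm).

layer 38 (z = 10.64 mm)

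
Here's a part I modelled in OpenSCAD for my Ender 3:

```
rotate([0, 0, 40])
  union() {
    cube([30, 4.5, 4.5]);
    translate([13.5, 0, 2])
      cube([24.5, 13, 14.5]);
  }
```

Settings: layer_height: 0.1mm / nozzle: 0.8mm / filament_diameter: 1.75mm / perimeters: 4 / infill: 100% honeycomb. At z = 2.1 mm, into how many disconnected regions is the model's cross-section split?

At z = 2.1 mm: the cube is present — its section is the full 30×4.5 rectangle; the cube at (13.5, 0) (footprint 24.5×13) is included at this height; Merging all regions: the regions partially overlap (shared area 74.25 mm²), so overlapping operands fuse into one piece — 1 connected region; (rotated 40° about Z; rotation is an isometry so areas/perimeters/island counts are preserved). The result has 1 disconnected region.

1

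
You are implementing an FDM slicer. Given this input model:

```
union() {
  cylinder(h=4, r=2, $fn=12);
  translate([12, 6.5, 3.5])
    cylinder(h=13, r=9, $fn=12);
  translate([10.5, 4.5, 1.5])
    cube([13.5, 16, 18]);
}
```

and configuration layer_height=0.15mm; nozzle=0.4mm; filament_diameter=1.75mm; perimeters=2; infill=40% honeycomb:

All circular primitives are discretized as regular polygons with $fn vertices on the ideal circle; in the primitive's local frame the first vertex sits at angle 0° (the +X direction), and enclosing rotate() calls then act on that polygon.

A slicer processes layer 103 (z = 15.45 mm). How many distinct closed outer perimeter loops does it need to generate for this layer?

1

At z = 15.45 mm: the cylinder is absent (z outside [0, 4]); the cylinder at (12, 6.5): section is a regular 12-gon, circumradius r=9; the cube at (10.5, 4.5) (footprint 13.5×16) is included at this height; Combining (union): the regions partially overlap (shared area 94.41 mm²), so overlapping operands fuse into one piece — 1 connected region. The result has 1 disconnected region.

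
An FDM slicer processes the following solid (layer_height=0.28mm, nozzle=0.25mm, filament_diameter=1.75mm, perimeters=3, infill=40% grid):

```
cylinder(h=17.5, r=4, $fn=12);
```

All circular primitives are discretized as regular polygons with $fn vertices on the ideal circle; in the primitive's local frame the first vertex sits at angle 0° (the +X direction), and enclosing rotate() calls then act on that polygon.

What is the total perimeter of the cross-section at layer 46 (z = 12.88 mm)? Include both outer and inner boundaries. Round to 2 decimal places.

At z = 12.88 mm: the r=4 cylinder contributes a regular 12-gon of circumradius 4 (perimeter = 2·12·4.000·sin(180°/12) = 24.85 mm). Overall, the cross-section is a single solid region. Total boundary length (outer) = 24.85 mm.

24.85 mm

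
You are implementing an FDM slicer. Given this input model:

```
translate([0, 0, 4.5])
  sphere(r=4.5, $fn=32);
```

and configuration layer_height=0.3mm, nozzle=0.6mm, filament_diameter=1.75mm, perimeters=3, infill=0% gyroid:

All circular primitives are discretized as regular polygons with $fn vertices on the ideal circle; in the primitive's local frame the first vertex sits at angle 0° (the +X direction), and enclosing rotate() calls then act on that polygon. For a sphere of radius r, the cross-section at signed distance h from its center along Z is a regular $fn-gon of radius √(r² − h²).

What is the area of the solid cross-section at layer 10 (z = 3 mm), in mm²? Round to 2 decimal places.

At z = 3 mm: the r=4.5 sphere contributes a regular 32-gon of circumradius √(4.5²−1.5²) = 4.243 (area = (32/2)·4.243²·sin(360°/32) = 56.19 mm²). Overall, the cross-section is a single solid region. Net area = 56.19 mm².

56.19 mm²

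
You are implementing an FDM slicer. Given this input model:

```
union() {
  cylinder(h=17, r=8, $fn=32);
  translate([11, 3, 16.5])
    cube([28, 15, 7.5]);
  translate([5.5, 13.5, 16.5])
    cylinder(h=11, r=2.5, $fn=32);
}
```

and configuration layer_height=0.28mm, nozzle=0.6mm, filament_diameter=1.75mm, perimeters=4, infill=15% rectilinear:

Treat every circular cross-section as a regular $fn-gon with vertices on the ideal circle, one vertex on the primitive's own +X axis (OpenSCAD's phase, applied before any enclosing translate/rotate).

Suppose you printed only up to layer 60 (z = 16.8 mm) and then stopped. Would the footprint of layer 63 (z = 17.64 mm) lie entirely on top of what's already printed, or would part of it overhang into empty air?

entirely on top

Compare the two slices. At z = 16.8: the r=8 cylinder gives a regular 32-gon of circumradius 8 (constant along its height) (area = (32/2)·8.000²·sin(360°/32) = 199.77 mm²); the cube at (11, 3) (footprint 28×15) is included at this height (area 420.00 mm²); the r=2.5 cylinder at (5.5, 13.5) gives a regular 32-gon of circumradius 2.5 (constant along its height) (area = (32/2)·2.500²·sin(360°/32) = 19.51 mm²); Taking the union: the 3 present regions are separate (no shared area or edge), so areas and boundary lengths simply add and each stays a separate island — area = 639.28 mm². At z = 17.64: the cylinder is absent (z outside [0, 17]); the cube at (11, 3) (footprint 28×15) is included at this height (area 420.00 mm²); the r=2.5 cylinder at (5.5, 13.5) contributes a regular 32-gon of circumradius 2.5 (area = (32/2)·2.500²·sin(360°/32) = 19.51 mm²); Merging all regions: the 2 present regions are separate (no shared area or edge), so areas and boundary lengths simply add and each stays a separate island — area = 439.51 mm². Checking containment: the cross-section at z = 17.64 is a subset of the cross-section at z = 16.8.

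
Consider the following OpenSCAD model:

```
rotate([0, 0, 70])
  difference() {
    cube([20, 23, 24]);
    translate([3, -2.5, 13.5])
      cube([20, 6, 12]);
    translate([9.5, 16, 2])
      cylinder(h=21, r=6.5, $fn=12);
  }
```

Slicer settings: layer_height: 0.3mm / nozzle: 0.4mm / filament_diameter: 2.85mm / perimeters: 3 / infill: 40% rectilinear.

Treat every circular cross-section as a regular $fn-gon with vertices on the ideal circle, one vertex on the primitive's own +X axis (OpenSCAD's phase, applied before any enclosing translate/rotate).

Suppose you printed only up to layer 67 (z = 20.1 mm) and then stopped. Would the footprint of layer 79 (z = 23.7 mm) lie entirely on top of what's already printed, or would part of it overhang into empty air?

part overhangs

Compare the two slices. At z = 20.1: the 20×23 cube contributes its full rectangle (area 460.00 mm²); the 20×6 cube at (3, -2.5) contributes its full rectangle (area 120.00 mm²); the r=6.5 cylinder at (9.5, 16) contributes a regular 12-gon of circumradius 6.5 (area = (12/2)·6.500²·sin(360°/12) = 126.75 mm²); After the difference (first − rest): starting from the 20×23 cube (460.00 mm²), the 20×6 cube at (3, -2.5) partially overlaps it — only the 59.50 mm² overlap (of its 120.00 mm²) is removed, clipping the outline; the r=6.5 cylinder at (9.5, 16) lies wholly inside it (removes its full 126.75 mm² and its 40.38 mm outline becomes a hole wall) — area = 273.75 mm²; (rotated 70° about Z; rotation is an isometry so areas/perimeters/island counts are preserved). At z = 23.7: the cube (footprint 20×23) is included at this height (area 460.00 mm²); the cube at (3, -2.5) (footprint 20×6) is included at this height (area 120.00 mm²); the cylinder at (9.5, 16) is absent (z outside [2, 23]); After the difference (first − rest): starting from the 20×23 cube (460.00 mm²), the 20×6 cube at (3, -2.5) partially overlaps it — only the 59.50 mm² overlap (of its 120.00 mm²) is removed, clipping the outline — area = 400.50 mm²; (whole slice rotated 70° about Z — lengths, areas and connectivity unchanged). Checking containment: at z = 23.7 the cross-section extends beyond the z = 20.1 cross-section by about 126.75 mm².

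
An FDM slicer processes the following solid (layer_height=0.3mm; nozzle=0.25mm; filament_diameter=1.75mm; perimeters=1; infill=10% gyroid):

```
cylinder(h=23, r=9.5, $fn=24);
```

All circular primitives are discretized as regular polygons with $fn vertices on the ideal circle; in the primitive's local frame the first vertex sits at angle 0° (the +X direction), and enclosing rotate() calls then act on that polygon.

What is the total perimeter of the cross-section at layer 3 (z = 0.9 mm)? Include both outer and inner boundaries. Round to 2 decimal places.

At z = 0.9 mm: the r=9.5 cylinder gives a regular 24-gon of circumradius 9.5 (constant along its height) (perimeter = 2·24·9.500·sin(180°/24) = 59.52 mm). Overall, the cross-section is a single solid region. Total boundary length (outer) = 59.52 mm.

59.52 mm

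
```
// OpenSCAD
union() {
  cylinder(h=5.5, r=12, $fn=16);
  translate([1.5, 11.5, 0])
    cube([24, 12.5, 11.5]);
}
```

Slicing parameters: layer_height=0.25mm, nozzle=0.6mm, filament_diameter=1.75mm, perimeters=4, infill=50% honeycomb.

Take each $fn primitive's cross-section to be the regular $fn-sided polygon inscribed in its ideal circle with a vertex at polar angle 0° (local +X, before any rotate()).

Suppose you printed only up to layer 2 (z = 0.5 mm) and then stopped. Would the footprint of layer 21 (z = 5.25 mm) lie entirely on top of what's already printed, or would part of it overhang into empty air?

entirely on top

Compare the two slices. At z = 0.5: the cylinder: section is a regular 16-gon, circumradius r=12 (area = (16/2)·12.000²·sin(360°/16) = 440.85 mm²); the cube at (1.5, 11.5) is present — its section is the full 24×12.5 rectangle (area 300.00 mm²); Combining (union): the regions partially overlap — summed areas 740.85 mm² minus the doubly-counted overlap 0.10 mm² gives 740.75 mm² — area = 740.75 mm². At z = 5.25: the cylinder: section is a regular 16-gon, circumradius r=12 (area = (16/2)·12.000²·sin(360°/16) = 440.85 mm²); the cube at (1.5, 11.5) (footprint 24×12.5) is included at this height (area 300.00 mm²); Merging all regions: the regions partially overlap — summed areas 740.85 mm² minus the doubly-counted overlap 0.10 mm² gives 740.75 mm² — area = 740.75 mm². Checking containment: the cross-section at z = 5.25 is a subset of the cross-section at z = 0.5.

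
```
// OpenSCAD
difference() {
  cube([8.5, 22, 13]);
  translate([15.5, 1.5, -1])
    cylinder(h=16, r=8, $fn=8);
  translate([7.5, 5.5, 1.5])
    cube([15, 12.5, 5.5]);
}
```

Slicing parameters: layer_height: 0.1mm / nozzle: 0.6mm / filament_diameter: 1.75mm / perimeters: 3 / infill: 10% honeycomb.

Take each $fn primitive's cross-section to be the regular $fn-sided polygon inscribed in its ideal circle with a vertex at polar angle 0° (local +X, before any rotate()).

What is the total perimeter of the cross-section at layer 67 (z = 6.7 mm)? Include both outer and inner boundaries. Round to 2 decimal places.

At z = 6.7 mm: the 8.5×22 cube contributes its full rectangle (perimeter 61.00 mm); the r=8 cylinder at (15.5, 1.5) gives a regular 8-gon of circumradius 8 (constant along its height) (perimeter = 2·8·8.000·sin(180°/8) = 48.98 mm); the cube at (7.5, 5.5) is present — its section is the full 15×12.5 rectangle (perimeter 55.00 mm); Taking the first minus the rest: starting from the 8.5×22 cube, the r=8 cylinder at (15.5, 1.5) partially overlaps it — only the 2.24 mm² overlap (of its 181.02 mm²) is removed, clipping the outline; the 15×12.5 cube at (7.5, 5.5) partially overlaps it — only the 12.50 mm² overlap (of its 187.50 mm²) is removed, clipping the outline — boundary = 62.94 mm. Overall, the cross-section is a single solid region. Total boundary length (outer) = 62.94 mm.

62.94 mm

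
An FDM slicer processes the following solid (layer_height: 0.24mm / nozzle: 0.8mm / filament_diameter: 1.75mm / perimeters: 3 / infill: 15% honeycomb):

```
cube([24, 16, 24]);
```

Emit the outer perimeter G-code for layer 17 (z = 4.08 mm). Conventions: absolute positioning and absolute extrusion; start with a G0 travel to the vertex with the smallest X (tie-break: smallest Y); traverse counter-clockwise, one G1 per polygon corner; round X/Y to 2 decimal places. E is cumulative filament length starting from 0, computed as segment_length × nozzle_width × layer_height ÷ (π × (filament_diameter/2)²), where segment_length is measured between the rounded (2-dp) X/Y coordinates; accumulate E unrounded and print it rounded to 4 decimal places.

At z = 4.08 mm: the cube is present — its section is the full 24×16 rectangle. The outline is a single polygon with 4 vertices. Extrusion per mm of travel: 0.8 × 0.24 / (π × 0.875²) = 0.079824. Accumulating E over each segment gives final E = 6.3859.

G0 X0.00 Y0.00 Z4.08
G1 X24.00 Y0.00 E1.9158
G1 X24.00 Y16.00 E3.1930
G1 X0.00 Y16.00 E5.1088
G1 X0.00 Y0.00 E6.3859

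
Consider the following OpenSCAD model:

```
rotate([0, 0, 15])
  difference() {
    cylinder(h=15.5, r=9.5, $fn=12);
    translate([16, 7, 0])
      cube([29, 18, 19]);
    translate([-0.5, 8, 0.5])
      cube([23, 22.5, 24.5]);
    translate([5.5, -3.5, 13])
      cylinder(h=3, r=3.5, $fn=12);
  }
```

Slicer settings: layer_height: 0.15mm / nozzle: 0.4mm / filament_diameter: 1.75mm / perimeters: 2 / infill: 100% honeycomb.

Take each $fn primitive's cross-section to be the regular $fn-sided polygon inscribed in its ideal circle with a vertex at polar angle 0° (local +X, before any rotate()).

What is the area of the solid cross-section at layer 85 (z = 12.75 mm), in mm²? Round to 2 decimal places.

265.91 mm²

At z = 12.75 mm: the cylinder: section is a regular 12-gon, circumradius r=9.5 (area = (12/2)·9.500²·sin(360°/12) = 270.75 mm²); the cube at (16, 7) is present — its section is the full 29×18 rectangle (area 522.00 mm²); the cube at (-0.5, 8) is present — its section is the full 23×22.5 rectangle (area 517.50 mm²); the cylinder at (5.5, -3.5) does not reach this height (z outside [13, 16]); Taking the first minus the rest: starting from the r=9.5 cylinder (270.75 mm²), the 29×18 cube at (16, 7) misses the remaining region (no effect); the 23×22.5 cube at (-0.5, 8) partially overlaps it — only the 4.84 mm² overlap (of its 517.50 mm²) is removed, clipping the outline — area = 265.91 mm²; (whole slice rotated 15° about Z — lengths, areas and connectivity unchanged). Overall, the cross-section is a single solid region. Net area = 265.91 mm².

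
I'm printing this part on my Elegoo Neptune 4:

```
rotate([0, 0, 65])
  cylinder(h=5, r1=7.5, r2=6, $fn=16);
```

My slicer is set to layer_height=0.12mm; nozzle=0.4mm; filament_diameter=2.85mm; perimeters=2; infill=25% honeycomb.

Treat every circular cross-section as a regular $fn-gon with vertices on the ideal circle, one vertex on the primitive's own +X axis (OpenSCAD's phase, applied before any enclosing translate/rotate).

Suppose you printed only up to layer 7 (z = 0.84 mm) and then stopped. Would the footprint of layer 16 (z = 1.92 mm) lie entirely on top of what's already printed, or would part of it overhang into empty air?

entirely on top

Compare the two slices. At z = 0.84: the cone: at t=0.168 of its height the radius interpolates to r₁+(r₂−r₁)t = 7.248, giving a regular 16-gon of that circumradius (area = (16/2)·7.248²·sin(360°/16) = 160.83 mm²); (rotated 65° about Z; rotation is an isometry so areas/perimeters/island counts are preserved). At z = 1.92: the cone: at t=0.384 of its height the radius interpolates to r₁+(r₂−r₁)t = 6.924, giving a regular 16-gon of that circumradius (area = (16/2)·6.924²·sin(360°/16) = 146.77 mm²); (whole slice rotated 65° about Z — lengths, areas and connectivity unchanged). Checking containment: the cross-section at z = 1.92 is a subset of the cross-section at z = 0.84.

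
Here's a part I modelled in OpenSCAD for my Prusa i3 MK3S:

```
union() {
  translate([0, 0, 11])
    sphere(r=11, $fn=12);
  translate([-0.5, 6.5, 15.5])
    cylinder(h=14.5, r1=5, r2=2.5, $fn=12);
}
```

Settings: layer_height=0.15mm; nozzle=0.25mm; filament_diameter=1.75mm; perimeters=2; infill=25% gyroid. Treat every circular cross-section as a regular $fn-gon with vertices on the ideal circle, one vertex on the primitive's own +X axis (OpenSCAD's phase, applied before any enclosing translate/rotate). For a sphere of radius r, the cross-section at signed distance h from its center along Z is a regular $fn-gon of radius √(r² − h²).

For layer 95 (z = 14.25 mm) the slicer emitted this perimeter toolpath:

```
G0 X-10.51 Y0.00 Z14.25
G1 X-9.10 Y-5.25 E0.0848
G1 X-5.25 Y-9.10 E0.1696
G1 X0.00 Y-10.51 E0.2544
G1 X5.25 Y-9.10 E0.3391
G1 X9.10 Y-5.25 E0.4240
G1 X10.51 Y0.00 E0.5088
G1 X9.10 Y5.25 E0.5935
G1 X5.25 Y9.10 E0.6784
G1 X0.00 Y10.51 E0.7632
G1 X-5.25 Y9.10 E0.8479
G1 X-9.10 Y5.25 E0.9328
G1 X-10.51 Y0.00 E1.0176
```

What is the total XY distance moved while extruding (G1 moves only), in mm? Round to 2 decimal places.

65.27 mm

Sum the Euclidean lengths of each G1 segment: total = 65.27 mm.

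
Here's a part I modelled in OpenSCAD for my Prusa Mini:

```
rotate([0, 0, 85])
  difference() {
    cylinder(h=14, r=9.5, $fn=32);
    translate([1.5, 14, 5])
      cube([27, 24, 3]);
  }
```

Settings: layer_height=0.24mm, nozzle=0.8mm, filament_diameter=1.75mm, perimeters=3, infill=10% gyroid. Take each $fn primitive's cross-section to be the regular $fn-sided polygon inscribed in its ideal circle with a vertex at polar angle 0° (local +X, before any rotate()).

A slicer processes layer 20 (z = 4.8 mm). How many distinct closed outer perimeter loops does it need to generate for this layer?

At z = 4.8 mm: the r=9.5 cylinder contributes a regular 32-gon of circumradius 9.5; the cube at (1.5, 14) does not reach this height (z outside [5, 8]); Taking the first minus the rest: none of the subtracted shapes is present at this height, so the r=9.5 cylinder is unchanged — 1 connected region; (whole slice rotated 85° about Z — lengths, areas and connectivity unchanged). The result has 1 disconnected region.

1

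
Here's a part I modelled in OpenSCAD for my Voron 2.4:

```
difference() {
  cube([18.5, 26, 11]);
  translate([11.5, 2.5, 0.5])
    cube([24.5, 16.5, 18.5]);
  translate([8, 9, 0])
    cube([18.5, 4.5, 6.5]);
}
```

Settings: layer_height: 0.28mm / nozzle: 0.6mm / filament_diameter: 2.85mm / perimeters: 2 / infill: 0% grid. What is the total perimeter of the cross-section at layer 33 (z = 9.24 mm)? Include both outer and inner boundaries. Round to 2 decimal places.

103.00 mm

At z = 9.24 mm: the cube (footprint 18.5×26) is included at this height (perimeter 89.00 mm); the 24.5×16.5 cube at (11.5, 2.5) contributes its full rectangle (perimeter 82.00 mm); the cube at (8, 9) does not reach this height (z outside [0, 6.5]); Subtracting the remaining from the first: starting from the 18.5×26 cube, the 24.5×16.5 cube at (11.5, 2.5) partially overlaps it — only the 115.50 mm² overlap (of its 404.25 mm²) is removed, clipping the outline — boundary = 103.00 mm. Overall, the cross-section is a single solid region. Total boundary length (outer) = 103.00 mm.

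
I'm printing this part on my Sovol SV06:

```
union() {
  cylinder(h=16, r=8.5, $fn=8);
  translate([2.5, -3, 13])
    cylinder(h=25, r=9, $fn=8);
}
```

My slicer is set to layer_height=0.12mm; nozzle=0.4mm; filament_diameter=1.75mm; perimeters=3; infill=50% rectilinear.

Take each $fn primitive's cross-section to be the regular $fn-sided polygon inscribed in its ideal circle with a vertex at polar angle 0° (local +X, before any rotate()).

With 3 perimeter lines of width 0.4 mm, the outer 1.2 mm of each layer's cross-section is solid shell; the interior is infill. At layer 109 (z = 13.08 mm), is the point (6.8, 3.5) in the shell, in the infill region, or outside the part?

shell

At z = 13.08 mm: the r=8.5 cylinder contributes a regular 8-gon of circumradius 8.5; the r=9 cylinder at (2.5, -3) contributes a regular 8-gon of circumradius 9; Taking the union: the regions partially overlap (shared area 151.35 mm²), so overlapping operands fuse into one piece — 1 connected region. Overall, the cross-section is a single solid region. The nearest boundary edge runs (6.74, 4.24)→(8.86, 3.36); distance from the point to it = 0.66 mm. The point is inside the cross-section, 0.66 mm from the nearest boundary — within the 1.2 mm shell band (3 × 0.4).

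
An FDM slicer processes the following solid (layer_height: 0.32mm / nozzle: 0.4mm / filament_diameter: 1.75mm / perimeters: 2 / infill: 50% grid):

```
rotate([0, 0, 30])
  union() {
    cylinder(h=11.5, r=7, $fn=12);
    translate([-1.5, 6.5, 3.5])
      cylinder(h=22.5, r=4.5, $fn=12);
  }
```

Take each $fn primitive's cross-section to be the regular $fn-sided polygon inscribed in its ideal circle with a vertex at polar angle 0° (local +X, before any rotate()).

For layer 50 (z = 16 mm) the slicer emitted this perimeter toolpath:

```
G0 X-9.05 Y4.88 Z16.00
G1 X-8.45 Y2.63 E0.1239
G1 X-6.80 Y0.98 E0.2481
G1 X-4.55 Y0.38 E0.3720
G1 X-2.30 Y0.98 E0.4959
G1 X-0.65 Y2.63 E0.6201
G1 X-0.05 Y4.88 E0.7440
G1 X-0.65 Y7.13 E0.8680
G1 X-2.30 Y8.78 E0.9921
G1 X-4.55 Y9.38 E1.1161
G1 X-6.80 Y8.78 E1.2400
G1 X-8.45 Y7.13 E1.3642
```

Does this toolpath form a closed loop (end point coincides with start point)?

Start point (G0): (-9.05, 4.88). End point (last G1): the path does not return to the start — open.

no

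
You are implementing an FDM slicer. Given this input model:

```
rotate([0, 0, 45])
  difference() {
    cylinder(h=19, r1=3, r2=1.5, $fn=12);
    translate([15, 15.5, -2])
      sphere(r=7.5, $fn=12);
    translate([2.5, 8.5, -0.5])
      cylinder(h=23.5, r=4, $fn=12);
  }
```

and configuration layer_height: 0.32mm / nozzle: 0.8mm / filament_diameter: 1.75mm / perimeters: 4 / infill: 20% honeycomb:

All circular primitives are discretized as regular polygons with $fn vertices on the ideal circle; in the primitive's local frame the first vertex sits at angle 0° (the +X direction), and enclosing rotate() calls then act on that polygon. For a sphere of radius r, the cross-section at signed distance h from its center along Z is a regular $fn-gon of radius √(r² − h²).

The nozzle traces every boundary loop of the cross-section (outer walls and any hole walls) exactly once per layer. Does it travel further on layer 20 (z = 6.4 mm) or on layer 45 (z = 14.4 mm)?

Layer 20 (z = 6.4): the cone contributes a regular 12-gon of circumradius 2.495 (interpolated between r1=3 and r2=1.5 at t=0.337) (perimeter = 2·12·2.495·sin(180°/12) = 15.50 mm); the sphere at (15, 15.5) is not intersected at this z (|z−center|=8.400 > r=7.5); the r=4 cylinder at (2.5, 8.5) contributes a regular 12-gon of circumradius 4 (perimeter = 2·12·4.000·sin(180°/12) = 24.85 mm); Taking the first minus the rest: starting from the cone, the r=4 cylinder at (2.5, 8.5) misses the remaining region (no effect) — boundary = 15.50 mm; (whole slice rotated 45° about Z — lengths, areas and connectivity unchanged). So its perimeter = 15.50 mm. Layer 45 (z = 14.4): the cone (r1=3→r2=1.5) has section circumradius 1.863 here — a regular 12-gon (perimeter = 2·12·1.863·sin(180°/12) = 11.57 mm); the sphere at (15, 15.5) does not reach this height (|z−center|=16.400 > r=7.5); the cylinder at (2.5, 8.5): section is a regular 12-gon, circumradius r=4 (perimeter = 2·12·4.000·sin(180°/12) = 24.85 mm); Subtracting the remaining from the first: starting from the cone, the r=4 cylinder at (2.5, 8.5) misses the remaining region (no effect) — boundary = 11.57 mm; (whole slice rotated 45° about Z — lengths, areas and connectivity unchanged). So its perimeter = 11.57 mm. Layer 20 is larger (15.50 vs 11.57 mm).

layer 20 (z = 6.4 mm)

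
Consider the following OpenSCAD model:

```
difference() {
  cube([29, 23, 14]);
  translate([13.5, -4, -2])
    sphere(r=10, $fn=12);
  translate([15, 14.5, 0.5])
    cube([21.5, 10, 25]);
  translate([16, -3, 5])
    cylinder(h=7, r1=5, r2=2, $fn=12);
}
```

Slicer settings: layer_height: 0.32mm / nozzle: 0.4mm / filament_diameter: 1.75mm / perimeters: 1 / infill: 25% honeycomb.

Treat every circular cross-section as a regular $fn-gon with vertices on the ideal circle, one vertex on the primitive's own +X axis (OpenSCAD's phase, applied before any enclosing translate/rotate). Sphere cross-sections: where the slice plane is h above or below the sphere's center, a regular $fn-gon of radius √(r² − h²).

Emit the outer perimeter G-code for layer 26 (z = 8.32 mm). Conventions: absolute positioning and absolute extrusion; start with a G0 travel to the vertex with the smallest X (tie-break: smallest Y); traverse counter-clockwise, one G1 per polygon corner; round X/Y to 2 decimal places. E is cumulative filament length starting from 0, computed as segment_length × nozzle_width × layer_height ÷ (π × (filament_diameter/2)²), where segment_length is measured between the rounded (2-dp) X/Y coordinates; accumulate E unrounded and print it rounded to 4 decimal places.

G0 X0.00 Y0.00 Z8.32
G1 X14.11 Y0.00 E0.7509
G1 X14.21 Y0.10 E0.7584
G1 X16.00 Y0.58 E0.8570
G1 X17.79 Y0.10 E0.9557
G1 X17.89 Y0.00 E0.9632
G1 X29.00 Y0.00 E1.5544
G1 X29.00 Y14.50 E2.3260
G1 X15.00 Y14.50 E3.0711
G1 X15.00 Y23.00 E3.5234
G1 X0.00 Y23.00 E4.3217
G1 X0.00 Y0.00 E5.5456

At z = 8.32 mm: the cube (footprint 29×23) is included at this height; the sphere at (13.5, -4) is not intersected at this z (|z−center|=10.320 > r=10); the cube at (15, 14.5) is present — its section is the full 21.5×10 rectangle; the cone at (16, -3): at t=0.474 of its height the radius interpolates to r₁+(r₂−r₁)t = 3.577, giving a regular 12-gon of that circumradius; After the difference (first − rest): starting from the 29×23 cube, the 21.5×10 cube at (15, 14.5) partially overlaps it — only the 119.00 mm² overlap (of its 215.00 mm²) is removed, clipping the outline; the cone at (16, -3) partially overlaps it — only the 1.22 mm² overlap (of its 38.39 mm²) is removed, clipping the outline — 1 connected region. The outline is a single polygon with 11 vertices. Extrusion per mm of travel: 0.4 × 0.32 / (π × 0.875²) = 0.053216. Accumulating E over each segment gives final E = 5.5456.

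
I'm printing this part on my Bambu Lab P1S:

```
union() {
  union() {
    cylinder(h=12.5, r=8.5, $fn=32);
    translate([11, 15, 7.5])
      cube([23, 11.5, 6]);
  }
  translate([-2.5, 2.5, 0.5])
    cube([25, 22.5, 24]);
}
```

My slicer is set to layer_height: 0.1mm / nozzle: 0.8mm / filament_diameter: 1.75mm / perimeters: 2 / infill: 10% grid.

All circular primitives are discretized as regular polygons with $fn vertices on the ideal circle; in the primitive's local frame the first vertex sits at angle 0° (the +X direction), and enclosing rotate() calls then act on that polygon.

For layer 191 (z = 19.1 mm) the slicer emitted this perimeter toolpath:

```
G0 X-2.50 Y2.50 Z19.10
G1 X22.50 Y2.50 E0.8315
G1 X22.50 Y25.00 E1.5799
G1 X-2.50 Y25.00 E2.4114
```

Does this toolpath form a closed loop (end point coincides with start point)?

no

Start point (G0): (-2.50, 2.50). End point (last G1): the path does not return to the start — open.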